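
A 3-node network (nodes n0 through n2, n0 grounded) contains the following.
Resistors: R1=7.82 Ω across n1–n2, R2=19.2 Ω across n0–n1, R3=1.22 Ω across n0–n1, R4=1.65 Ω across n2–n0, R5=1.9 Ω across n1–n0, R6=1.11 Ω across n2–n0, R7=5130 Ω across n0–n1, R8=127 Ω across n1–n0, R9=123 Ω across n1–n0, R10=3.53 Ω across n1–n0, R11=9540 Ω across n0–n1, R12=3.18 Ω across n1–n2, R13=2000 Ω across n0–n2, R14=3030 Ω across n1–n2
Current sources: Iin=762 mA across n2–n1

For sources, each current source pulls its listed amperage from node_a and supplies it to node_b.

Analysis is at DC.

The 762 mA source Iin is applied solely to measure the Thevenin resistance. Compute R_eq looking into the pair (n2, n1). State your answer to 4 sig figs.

R_eq = 0.8057 Ω

Apply KCL at each of the 2 non-ground nodes and solve the resulting linear system.
Node n1: branches {R1, R2, R3, R5, R7, R8, R9, R10, R11, R12, R14, Iin} → V_1 = 0.2888
Node n2: branches {R1, R4, R6, R12, R13, R14, Iin} → V_2 = -0.3252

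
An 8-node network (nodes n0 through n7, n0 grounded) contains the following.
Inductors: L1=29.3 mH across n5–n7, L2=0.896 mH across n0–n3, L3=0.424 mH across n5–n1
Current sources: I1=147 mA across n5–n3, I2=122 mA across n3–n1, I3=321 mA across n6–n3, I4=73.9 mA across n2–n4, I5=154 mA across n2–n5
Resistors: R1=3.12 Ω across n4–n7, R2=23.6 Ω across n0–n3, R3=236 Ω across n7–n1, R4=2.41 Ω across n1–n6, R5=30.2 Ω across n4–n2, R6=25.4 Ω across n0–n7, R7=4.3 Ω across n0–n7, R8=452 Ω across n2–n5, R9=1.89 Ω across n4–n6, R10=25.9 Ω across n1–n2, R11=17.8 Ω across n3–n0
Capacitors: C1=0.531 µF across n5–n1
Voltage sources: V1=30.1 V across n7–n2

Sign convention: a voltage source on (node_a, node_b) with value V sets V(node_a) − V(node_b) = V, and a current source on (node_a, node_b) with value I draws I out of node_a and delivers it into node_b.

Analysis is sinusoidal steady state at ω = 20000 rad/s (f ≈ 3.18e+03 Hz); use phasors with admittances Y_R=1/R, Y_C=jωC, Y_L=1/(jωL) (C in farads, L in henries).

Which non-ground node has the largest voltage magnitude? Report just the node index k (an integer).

2

Element admittances at ω=20000 rad/s:
  Y(L1) = 0.000-0.001706j S between n5,n7
  I1: injects 0.147 A into n3 (from n5)
  Y(R1) = 0.3205+0.000j S between n4,n7
  I2: injects 0.122 A into n1 (from n3)
  Y(R2) = 0.04237+0.000j S between n0,n3
  I3: injects 0.321 A into n3 (from n6)
  Y(L2) = 0.000-0.05580j S between n0,n3
  Y(R3) = 0.004237+0.000j S between n7,n1
  Y(L3) = 0.000-0.1179j S between n5,n1
  Y(R4) = 0.4149+0.000j S between n1,n6
  Y(R5) = 0.03311+0.000j S between n4,n2
  I4: injects 0.0739 A into n4 (from n2)
  I5: injects 0.154 A into n5 (from n2)
  Y(R6) = 0.03937+0.000j S between n0,n7
  Y(R7) = 0.2326+0.000j S between n0,n7
  Y(C1) = 0.000+0.01062j S between n5,n1
  Y(R8) = 0.002212+0.000j S between n2,n5
  Y(R9) = 0.5291+0.000j S between n4,n6
  Y(R10) = 0.03861+0.000j S between n1,n2
  Y(R11) = 0.05618+0.000j S between n3,n0
  V1: constraint V(n7)−V(n2) = 30.1
Assemble and solve the 8×8 MNA system:
  V(n1)=-10.32-0.07777j  V(n2)=-31.37+0.000j  V(n3)=2.658+1.505j  V(n4)=-6.745-0.03085j  V(n5)=-10.19-0.4422j  V(n6)=-8.658-0.05147j  V(n7)=-1.272+0.000j
  i(V1)=-1.447+0.005003j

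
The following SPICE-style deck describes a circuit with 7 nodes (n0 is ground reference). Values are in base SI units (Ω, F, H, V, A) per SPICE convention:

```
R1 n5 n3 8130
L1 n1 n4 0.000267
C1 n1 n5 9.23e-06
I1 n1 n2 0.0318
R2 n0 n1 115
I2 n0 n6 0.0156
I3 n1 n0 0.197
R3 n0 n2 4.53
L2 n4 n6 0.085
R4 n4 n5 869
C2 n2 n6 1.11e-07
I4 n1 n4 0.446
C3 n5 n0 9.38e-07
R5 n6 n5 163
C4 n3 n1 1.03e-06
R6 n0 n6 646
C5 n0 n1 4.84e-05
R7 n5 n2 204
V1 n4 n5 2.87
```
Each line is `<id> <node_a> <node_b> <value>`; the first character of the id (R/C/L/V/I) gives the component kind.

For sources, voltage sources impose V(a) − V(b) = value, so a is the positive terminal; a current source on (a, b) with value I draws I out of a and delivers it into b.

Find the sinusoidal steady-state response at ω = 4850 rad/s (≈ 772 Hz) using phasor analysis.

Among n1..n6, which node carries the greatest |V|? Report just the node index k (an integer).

Element admittances at ω=4850 rad/s:
  Y(R1) = 0.0001230+0.000j S between n5,n3
  Y(L1) = 0.000-0.7722j S between n1,n4
  Y(C1) = 0.000+0.04477j S between n1,n5
  I1: injects 0.0318 A into n2 (from n1)
  Y(R2) = 0.008696+0.000j S between n0,n1
  I2: injects 0.0156 A into n6 (from n0)
  I3: injects 0.197 A into n0 (from n1)
  Y(R3) = 0.2208+0.000j S between n0,n2
  Y(L2) = 0.000-0.002426j S between n4,n6
  Y(R4) = 0.001151+0.000j S between n4,n5
  Y(C2) = 0.000+0.0005384j S between n2,n6
  I4: injects 0.446 A into n4 (from n1)
  Y(C3) = 0.000+0.004549j S between n5,n0
  Y(R5) = 0.006135+0.000j S between n6,n5
  Y(C4) = 0.000+0.004996j S between n3,n1
  Y(R6) = 0.001548+0.000j S between n0,n6
  Y(C5) = 0.000+0.2347j S between n0,n1
  Y(R7) = 0.004902+0.000j S between n5,n2
  V1: constraint V(n4)−V(n5) = 2.87
Assemble and solve the 7×7 MNA system:
  V(n1)=-0.007934+0.8097j  V(n2)=0.07166+0.03133j  V(n3)=0.006623+0.8852j  V(n4)=-0.1916+1.476j  V(n5)=-3.062+1.476j  V(n6)=-0.2414+1.185j
  i(V1)=-0.07291-0.1417j

5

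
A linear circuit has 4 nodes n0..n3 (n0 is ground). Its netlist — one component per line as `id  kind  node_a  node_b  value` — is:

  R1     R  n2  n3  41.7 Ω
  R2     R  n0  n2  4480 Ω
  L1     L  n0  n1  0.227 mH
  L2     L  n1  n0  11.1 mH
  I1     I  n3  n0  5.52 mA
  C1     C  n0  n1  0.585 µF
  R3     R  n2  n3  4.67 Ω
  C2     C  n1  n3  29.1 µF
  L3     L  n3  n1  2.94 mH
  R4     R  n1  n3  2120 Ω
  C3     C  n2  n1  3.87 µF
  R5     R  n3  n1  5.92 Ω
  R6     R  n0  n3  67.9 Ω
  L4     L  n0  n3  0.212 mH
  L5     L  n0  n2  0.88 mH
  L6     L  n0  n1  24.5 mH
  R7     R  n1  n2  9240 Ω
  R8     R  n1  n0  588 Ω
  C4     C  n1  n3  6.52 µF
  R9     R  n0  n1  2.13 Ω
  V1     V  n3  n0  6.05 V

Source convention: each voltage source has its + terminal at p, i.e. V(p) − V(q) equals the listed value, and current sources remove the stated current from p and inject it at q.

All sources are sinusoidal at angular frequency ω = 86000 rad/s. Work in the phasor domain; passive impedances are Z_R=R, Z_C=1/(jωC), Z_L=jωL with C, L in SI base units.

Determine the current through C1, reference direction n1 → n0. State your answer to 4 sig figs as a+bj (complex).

-0.04339+0.2944j A

Apply KCL at each of the 3 non-ground nodes and solve the resulting linear system.
Node n1: branches {L1, L2, C1, C2, L3, R4, C3, R5, L6, R7, R8, C4, R9} → V_1 = 5.852+0.8625j
Node n2: branches {R1, R2, R3, C3, L5, R7} → V_2 = 5.646+0.6008j
Node n3: branches {R1, I1, R3, C2, L3, R4, R5, R6, L4, C4, V1} → V_3 = 6.050+0.000j
Source currents: i(V1)=-2.863+0.01417j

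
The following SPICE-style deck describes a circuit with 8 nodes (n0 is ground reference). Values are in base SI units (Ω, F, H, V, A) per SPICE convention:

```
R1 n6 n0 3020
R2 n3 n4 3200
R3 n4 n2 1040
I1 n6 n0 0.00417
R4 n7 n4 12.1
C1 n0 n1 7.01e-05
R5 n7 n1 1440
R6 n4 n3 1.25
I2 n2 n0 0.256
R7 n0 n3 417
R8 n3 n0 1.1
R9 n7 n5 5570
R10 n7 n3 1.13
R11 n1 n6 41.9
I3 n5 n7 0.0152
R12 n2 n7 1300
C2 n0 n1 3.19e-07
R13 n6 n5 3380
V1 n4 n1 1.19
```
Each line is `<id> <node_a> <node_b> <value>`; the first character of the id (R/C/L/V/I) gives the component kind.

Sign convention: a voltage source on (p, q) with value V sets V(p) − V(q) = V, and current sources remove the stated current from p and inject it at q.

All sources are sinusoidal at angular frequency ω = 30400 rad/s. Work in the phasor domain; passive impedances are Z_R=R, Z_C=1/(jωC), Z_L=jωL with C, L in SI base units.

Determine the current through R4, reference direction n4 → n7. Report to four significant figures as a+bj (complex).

MNA unknowns: 7 node voltages V₁..V_7 plus 1 source current (V1)
R1: Y=0.0003311+0.000j on G[6,0]
R2: Y=0.0003125+0.000j on G[3,4]
R3: Y=0.0009615+0.000j on G[4,2]
I1: z[6]−=0.00417, z[0]+=0.00417
R4: Y=0.08264+0.000j on G[7,4]
C1: Y=0.000+2.131j on G[0,1]
R5: Y=0.0006944+0.000j on G[7,1]
R6: Y=0.8000+0.000j on G[4,3]
I2: z[2]−=0.256, z[0]+=0.256
R7: Y=0.002398+0.000j on G[0,3]
R8: Y=0.9091+0.000j on G[3,0]
R9: Y=0.0001795+0.000j on G[7,5]
R10: Y=0.8850+0.000j on G[7,3]
R11: Y=0.02387+0.000j on G[1,6]
I3: z[5]−=0.0152, z[7]+=0.0152
R12: Y=0.0007692+0.000j on G[2,7]
C2: Y=0.000+0.009698j on G[0,1]
R13: Y=0.0002959+0.000j on G[6,5]
V1: row V4−V1=1.19, i_V1 at 4,1
solve → V1=-0.06946+0.3325j, V2=-147.1+0.2637j, V3=0.4956+0.1630j, V4=1.121+0.3325j, V5=-32.20+0.2708j, V6=-0.6268+0.3272j, V7=0.4410+0.1777j
aux → i_V1=-0.6988-0.1485j

0.05616+0.01279j A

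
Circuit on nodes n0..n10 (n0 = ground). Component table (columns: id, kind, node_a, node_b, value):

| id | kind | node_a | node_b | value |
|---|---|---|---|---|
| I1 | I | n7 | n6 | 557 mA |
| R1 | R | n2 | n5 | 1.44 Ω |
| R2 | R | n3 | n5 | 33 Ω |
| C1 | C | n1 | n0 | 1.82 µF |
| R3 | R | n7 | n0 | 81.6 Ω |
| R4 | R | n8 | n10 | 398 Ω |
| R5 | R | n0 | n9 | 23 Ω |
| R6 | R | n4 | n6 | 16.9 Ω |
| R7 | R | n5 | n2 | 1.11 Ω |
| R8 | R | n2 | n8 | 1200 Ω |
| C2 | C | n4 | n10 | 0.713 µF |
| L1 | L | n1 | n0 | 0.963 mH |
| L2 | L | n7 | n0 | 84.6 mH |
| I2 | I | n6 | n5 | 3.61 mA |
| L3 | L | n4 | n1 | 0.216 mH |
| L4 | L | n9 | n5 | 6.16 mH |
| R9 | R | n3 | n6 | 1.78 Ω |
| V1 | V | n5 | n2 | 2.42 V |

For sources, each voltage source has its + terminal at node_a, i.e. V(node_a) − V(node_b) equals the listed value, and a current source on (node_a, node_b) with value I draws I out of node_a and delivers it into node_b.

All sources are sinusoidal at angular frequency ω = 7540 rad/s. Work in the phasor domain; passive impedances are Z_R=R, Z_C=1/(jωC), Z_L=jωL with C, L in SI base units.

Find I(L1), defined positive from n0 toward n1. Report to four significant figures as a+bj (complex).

Apply KCL at each of the 10 non-ground nodes and solve the resulting linear system.
Node n1: branches {C1, L1, L3} → V_1 = -0.1225+3.557j
Node n2: branches {R1, R7, R8, V1} → V_2 = 0.9508+5.033j
Node n3: branches {R2, R9} → V_3 = 7.096+4.549j
Node n4: branches {R6, C2, L3} → V_4 = -0.1473+4.276j
Node n5: branches {R1, R2, R7, I2, L4, V1} → V_5 = 3.371+5.033j
Node n6: branches {I1, R6, I2, R9} → V_6 = 7.297+4.523j
Node n7: branches {I1, R3, L2} → V_7 = -44.72-5.721j
Node n8: branches {R4, R8} → V_8 = 0.2025+4.377j
Node n9: branches {R5, L4} → V_9 = 2.665-0.3494j
Node n10: branches {R4, C2} → V_10 = -0.04565+4.160j
Source currents: i(V1)=-3.860+0.0005462j

-0.4899-0.01687j A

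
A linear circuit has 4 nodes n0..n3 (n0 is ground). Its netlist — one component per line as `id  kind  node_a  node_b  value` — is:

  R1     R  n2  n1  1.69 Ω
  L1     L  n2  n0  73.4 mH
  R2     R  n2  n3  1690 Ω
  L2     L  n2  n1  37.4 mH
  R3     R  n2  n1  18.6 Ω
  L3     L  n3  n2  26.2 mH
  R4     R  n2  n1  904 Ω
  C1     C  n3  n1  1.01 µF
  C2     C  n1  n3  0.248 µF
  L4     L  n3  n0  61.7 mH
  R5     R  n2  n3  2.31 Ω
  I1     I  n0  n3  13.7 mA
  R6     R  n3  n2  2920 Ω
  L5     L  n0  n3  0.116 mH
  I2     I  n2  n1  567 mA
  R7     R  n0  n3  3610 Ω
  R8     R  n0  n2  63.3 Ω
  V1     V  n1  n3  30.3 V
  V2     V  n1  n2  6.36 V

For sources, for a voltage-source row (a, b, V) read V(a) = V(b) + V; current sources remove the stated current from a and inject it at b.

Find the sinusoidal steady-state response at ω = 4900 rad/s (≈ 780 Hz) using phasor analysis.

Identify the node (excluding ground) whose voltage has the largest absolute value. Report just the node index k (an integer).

Apply KCL at each of the 3 non-ground nodes and solve the resulting linear system.
Node n1: branches {R1, L2, R3, R4, C1, C2, I2, V1, V2} → V_1 = 30.26-0.2061j
Node n2: branches {R1, L1, R2, L2, R3, L3, R4, R5, R6, I2, R8, V2} → V_2 = 23.90-0.2061j
Node n3: branches {R2, L3, C1, C2, L4, R5, I1, R6, L5, R7, V1} → V_3 = -0.03958-0.2061j
Source currents: i(V1)=-10.76+0.06941j, i(V2)=7.218-0.2215j

1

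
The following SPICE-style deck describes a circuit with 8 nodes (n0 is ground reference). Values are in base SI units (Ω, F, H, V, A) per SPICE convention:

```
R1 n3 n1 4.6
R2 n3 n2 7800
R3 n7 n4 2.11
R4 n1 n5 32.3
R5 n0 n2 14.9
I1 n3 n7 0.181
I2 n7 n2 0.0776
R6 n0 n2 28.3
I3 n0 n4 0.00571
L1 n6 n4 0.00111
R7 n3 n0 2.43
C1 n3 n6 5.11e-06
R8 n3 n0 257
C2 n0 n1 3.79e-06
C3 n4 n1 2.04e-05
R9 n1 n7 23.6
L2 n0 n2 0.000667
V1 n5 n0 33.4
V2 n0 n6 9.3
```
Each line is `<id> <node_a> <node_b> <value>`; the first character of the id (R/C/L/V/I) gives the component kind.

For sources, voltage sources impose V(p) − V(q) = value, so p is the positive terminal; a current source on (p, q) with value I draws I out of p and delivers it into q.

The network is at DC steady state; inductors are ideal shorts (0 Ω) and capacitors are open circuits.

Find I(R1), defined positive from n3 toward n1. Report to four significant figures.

Element admittances at DC:
  Y(R1) = 0.2174 S between n3,n1
  Y(R2) = 0.0001282 S between n3,n2
  Y(R3) = 0.4739 S between n7,n4
  Y(R4) = 0.03096 S between n1,n5
  Y(R5) = 0.06711 S between n0,n2
  I1: injects 0.181 A into n7 (from n3)
  I2: injects 0.0776 A into n2 (from n7)
  Y(R6) = 0.03534 S between n0,n2
  I3: injects 0.00571 A into n4 (from n0)
  L1: short n6↔n4 (DC inductor)
  Y(R7) = 0.4115 S between n3,n0
  Y(C1) = 0.000 S between n3,n6
  Y(R8) = 0.003891 S between n3,n0
  Y(C2) = 0.000 S between n0,n1
  Y(C3) = 0.000 S between n4,n1
  Y(R9) = 0.04237 S between n1,n7
  L2: short n0↔n2 (DC inductor)
  V1: constraint V(n5)−V(n0) = 33.4
  V2: constraint V(n0)−V(n6) = 9.3
Assemble and solve the 11×11 MNA system:
  V(n1)=2.910  V(n2)=0.000  V(n3)=0.7136  V(n4)=-9.300  V(n5)=33.40  V(n6)=-9.300  V(n7)=-8.098
  i(L1)=-0.5755  i(L2)=-0.07769  i(V1)=-0.9440  i(V2)=-0.5755

-0.4775 A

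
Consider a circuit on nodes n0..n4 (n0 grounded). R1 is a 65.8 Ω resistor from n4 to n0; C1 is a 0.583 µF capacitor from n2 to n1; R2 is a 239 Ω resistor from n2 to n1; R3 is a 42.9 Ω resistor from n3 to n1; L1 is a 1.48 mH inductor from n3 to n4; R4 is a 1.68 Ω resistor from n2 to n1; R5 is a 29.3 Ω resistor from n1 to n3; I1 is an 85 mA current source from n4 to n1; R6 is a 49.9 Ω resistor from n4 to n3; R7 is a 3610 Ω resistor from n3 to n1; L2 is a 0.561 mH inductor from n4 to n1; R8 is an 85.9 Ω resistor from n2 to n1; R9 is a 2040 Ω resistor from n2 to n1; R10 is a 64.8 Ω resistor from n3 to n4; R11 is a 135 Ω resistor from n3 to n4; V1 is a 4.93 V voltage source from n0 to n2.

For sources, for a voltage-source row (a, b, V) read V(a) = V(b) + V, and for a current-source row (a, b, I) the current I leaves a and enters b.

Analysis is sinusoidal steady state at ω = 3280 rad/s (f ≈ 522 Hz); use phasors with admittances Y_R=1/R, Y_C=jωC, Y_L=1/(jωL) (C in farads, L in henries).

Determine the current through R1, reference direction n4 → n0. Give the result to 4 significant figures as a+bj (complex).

-0.07314-0.0003180j A

MNA unknowns: 4 node voltages V₁..V_4 plus 1 source current (V1)
R1: Y=0.01520+0.000j on G[4,0]
C1: Y=0.000+0.001912j on G[2,1]
R2: Y=0.004184+0.000j on G[2,1]
R3: Y=0.02331+0.000j on G[3,1]
L1: Y=0.000-0.2060j on G[3,4]
R4: Y=0.5952+0.000j on G[2,1]
R5: Y=0.03413+0.000j on G[1,3]
I1: z[4]−=0.085, z[1]+=0.085
R6: Y=0.02004+0.000j on G[4,3]
R7: Y=0.0002770+0.000j on G[3,1]
L2: Y=0.000-0.5435j on G[4,1]
R8: Y=0.01164+0.000j on G[2,1]
R9: Y=0.0004902+0.000j on G[2,1]
R10: Y=0.01543+0.000j on G[3,4]
R11: Y=0.007407+0.000j on G[3,4]
V1: row V0−V2=4.93, i_V1 at 0,2
solve → V1=-4.810+0.0001460j, V2=-4.930+0.000j, V3=-4.817-0.01803j, V4=-4.813-0.02093j
aux → i_V1=-0.07314-0.0003180j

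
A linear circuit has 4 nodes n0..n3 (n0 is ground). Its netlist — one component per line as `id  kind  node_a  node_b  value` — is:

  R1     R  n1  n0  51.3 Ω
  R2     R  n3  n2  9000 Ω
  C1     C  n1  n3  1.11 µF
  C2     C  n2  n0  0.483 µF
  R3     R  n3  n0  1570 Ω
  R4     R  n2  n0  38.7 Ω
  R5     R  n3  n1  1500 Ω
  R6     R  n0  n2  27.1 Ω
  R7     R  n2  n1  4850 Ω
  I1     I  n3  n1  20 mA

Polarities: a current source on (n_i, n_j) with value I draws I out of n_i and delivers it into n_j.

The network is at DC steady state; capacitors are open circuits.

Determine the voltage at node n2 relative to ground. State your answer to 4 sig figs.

-0.02275 V

Element admittances at DC:
  Y(R1) = 0.01949 S between n1,n0
  Y(R2) = 0.0001111 S between n3,n2
  Y(C1) = 0.000 S between n1,n3
  Y(C2) = 0.000 S between n2,n0
  Y(R3) = 0.0006369 S between n3,n0
  Y(R4) = 0.02584 S between n2,n0
  Y(R5) = 0.0006667 S between n3,n1
  Y(R6) = 0.03690 S between n0,n2
  Y(R7) = 0.0002062 S between n2,n1
  I1: injects 0.02 A into n1 (from n3)
Assemble and solve the 3×3 MNA system:
  V(n1)=0.5271  V(n2)=-0.02275  V(n3)=-13.89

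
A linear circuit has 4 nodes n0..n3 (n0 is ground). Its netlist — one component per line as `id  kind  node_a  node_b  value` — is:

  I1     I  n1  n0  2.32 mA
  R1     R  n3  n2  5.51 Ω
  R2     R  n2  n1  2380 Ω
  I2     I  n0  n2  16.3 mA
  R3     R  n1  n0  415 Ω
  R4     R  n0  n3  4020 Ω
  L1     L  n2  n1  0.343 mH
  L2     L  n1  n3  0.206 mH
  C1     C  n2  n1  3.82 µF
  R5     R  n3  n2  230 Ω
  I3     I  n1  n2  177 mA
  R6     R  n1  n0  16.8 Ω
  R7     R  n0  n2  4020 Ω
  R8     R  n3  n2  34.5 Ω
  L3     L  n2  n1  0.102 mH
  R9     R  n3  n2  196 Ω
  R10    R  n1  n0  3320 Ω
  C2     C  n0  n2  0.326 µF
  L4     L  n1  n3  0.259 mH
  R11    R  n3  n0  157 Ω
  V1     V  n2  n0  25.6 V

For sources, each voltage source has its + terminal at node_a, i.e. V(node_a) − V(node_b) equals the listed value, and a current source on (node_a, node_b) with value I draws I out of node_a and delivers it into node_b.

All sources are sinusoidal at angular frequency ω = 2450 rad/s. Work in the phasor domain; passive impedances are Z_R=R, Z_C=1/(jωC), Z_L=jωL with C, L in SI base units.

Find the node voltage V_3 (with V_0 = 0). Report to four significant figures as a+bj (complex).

MNA unknowns: 3 node voltages V₁..V_3 plus 1 source current (V1)
I1: z[1]−=0.00232, z[0]+=0.00232
R1: Y=0.1815+0.000j on G[3,2]
R2: Y=0.0004202+0.000j on G[2,1]
I2: z[0]−=0.0163, z[2]+=0.0163
R3: Y=0.002410+0.000j on G[1,0]
R4: Y=0.0002488+0.000j on G[0,3]
L1: Y=0.000-1.190j on G[2,1]
L2: Y=0.000-1.981j on G[1,3]
C1: Y=0.000+0.009359j on G[2,1]
R5: Y=0.004348+0.000j on G[3,2]
I3: z[1]−=0.177, z[2]+=0.177
R6: Y=0.05952+0.000j on G[1,0]
R7: Y=0.0002488+0.000j on G[0,2]
R8: Y=0.02899+0.000j on G[3,2]
L3: Y=0.000-4.002j on G[2,1]
R9: Y=0.005102+0.000j on G[3,2]
R10: Y=0.0003012+0.000j on G[1,0]
C2: Y=0.000+0.0007987j on G[0,2]
L4: Y=0.000-1.576j on G[1,3]
R11: Y=0.006369+0.000j on G[3,0]
V1: row V2−V0=25.6, i_V1 at 2,0
solve → V1=25.58-0.3723j, V2=25.60+0.000j, V3=25.55-0.4168j
aux → i_V1=-1.753+0.005482j

25.55-0.4168j V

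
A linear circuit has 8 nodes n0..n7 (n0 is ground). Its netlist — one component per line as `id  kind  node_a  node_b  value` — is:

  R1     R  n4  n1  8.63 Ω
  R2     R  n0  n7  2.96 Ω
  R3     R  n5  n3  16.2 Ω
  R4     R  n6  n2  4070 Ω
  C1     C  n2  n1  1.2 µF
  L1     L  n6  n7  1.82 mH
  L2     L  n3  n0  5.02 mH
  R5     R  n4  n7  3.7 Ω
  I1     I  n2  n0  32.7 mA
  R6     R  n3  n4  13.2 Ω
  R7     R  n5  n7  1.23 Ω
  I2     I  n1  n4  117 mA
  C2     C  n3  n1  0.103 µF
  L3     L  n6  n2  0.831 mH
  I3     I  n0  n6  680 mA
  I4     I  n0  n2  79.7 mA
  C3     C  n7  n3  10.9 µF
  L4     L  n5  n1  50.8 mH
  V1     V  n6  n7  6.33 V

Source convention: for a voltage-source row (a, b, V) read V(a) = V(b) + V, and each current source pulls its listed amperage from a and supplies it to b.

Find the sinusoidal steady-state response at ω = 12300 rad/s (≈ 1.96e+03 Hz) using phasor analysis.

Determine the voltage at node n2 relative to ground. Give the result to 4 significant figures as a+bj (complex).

9.725+0.4145j V

Apply KCL at each of the 7 non-ground nodes and solve the resulting linear system.
Node n1: branches {R1, C1, I2, C2, L4} → V_1 = 1.373+1.591j
Node n2: branches {R4, C1, I1, L3, I4} → V_2 = 9.725+0.4145j
Node n3: branches {R3, L2, R6, C2, C3} → V_3 = 2.395+0.3691j
Node n4: branches {R1, R5, R6, I2} → V_4 = 2.239+0.5269j
Node n5: branches {R3, R7, L4} → V_5 = 2.155+0.1342j
Node n6: branches {R4, L1, L3, I3, V1} → V_6 = 8.464+0.1148j
Node n7: branches {R2, L1, R5, R7, C3, V1} → V_7 = 2.134+0.1148j
Source currents: i(V1)=0.7096+0.1595j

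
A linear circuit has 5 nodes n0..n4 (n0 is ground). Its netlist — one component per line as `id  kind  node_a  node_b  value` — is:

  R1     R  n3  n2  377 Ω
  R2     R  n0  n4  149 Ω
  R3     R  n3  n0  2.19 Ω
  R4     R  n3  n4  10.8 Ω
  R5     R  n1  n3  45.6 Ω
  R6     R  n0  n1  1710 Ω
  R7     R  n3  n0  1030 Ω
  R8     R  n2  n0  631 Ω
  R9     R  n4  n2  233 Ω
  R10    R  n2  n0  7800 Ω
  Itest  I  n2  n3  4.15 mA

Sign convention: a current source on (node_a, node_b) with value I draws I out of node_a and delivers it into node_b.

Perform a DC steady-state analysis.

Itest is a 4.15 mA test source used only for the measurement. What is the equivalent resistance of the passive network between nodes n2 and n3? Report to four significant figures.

MNA unknowns: 4 node voltages V₁..V_4
R1: Y=0.002653 on G[3,2]
R2: Y=0.006711 on G[0,4]
R3: Y=0.4566 on G[3,0]
R4: Y=0.09259 on G[3,4]
R5: Y=0.02193 on G[1,3]
R6: Y=0.0005848 on G[0,1]
R7: Y=0.0009709 on G[3,0]
R8: Y=0.001585 on G[2,0]
R9: Y=0.004292 on G[4,2]
R10: Y=0.0001282 on G[2,0]
Itest: z[2]−=0.00415, z[3]+=0.00415
solve → V1=0.002038, V2=-0.4878, V3=0.002092, V4=-0.01834

R_eq = 118.0 Ω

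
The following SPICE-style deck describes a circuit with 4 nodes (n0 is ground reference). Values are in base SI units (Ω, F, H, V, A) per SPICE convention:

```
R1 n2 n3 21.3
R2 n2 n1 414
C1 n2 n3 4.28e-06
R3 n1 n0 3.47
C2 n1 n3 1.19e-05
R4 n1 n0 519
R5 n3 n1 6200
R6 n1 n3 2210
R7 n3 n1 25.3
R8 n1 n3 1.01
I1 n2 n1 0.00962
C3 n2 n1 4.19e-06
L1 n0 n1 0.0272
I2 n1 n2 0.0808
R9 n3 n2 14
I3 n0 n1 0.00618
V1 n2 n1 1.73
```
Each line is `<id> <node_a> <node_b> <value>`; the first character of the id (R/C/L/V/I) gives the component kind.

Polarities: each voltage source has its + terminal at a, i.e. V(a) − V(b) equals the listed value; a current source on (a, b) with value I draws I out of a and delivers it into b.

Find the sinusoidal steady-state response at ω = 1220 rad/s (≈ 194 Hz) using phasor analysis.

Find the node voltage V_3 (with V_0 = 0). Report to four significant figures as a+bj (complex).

MNA unknowns: 3 node voltages V₁..V_3 plus 1 source current (V1)
R1: Y=0.04695+0.000j on G[2,3]
R2: Y=0.002415+0.000j on G[2,1]
C1: Y=0.000+0.005222j on G[2,3]
R3: Y=0.2882+0.000j on G[1,0]
C2: Y=0.000+0.01452j on G[1,3]
R4: Y=0.001927+0.000j on G[1,0]
R5: Y=0.0001613+0.000j on G[3,1]
R6: Y=0.0004525+0.000j on G[1,3]
R7: Y=0.03953+0.000j on G[3,1]
R8: Y=0.9901+0.000j on G[1,3]
I1: z[2]−=0.00962, z[1]+=0.00962
C3: Y=0.000+0.005112j on G[2,1]
L1: Y=0.000-0.03014j on G[0,1]
I2: z[1]−=0.0808, z[2]+=0.0808
R9: Y=0.07143+0.000j on G[3,2]
I3: z[0]−=0.00618, z[1]+=0.00618
V1: row V2−V1=1.73, i_V1 at 2,1
solve → V1=0.02107+0.002189j, V2=1.751+0.002189j, V3=0.1995+0.006988j
aux → i_V1=-0.1167-0.01638j

0.1995+0.006988j V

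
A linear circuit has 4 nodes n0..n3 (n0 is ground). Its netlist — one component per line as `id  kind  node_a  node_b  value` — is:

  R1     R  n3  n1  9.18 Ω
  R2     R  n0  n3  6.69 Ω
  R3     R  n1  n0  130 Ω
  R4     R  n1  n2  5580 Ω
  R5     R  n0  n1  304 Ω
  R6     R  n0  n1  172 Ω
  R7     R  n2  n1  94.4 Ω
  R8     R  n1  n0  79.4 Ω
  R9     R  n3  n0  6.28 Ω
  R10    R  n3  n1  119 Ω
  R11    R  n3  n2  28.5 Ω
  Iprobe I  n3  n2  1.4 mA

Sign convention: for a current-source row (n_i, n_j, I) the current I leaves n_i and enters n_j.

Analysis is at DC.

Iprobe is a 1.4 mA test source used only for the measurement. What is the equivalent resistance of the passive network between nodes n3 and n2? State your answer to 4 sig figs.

MNA unknowns: 3 node voltages V₁..V_3
R1: Y=0.1089 on G[3,1]
R2: Y=0.1495 on G[0,3]
R3: Y=0.007692 on G[1,0]
R4: Y=0.0001792 on G[1,2]
R5: Y=0.003289 on G[0,1]
R6: Y=0.005814 on G[0,1]
R7: Y=0.01059 on G[2,1]
R8: Y=0.01259 on G[1,0]
R9: Y=0.1592 on G[3,0]
R10: Y=0.008403 on G[3,1]
R11: Y=0.03509 on G[3,2]
Iprobe: z[3]−=0.0014, z[2]+=0.0014
solve → V1=0.001970, V2=0.03085, V3=-0.0001876

R_eq = 22.17 Ω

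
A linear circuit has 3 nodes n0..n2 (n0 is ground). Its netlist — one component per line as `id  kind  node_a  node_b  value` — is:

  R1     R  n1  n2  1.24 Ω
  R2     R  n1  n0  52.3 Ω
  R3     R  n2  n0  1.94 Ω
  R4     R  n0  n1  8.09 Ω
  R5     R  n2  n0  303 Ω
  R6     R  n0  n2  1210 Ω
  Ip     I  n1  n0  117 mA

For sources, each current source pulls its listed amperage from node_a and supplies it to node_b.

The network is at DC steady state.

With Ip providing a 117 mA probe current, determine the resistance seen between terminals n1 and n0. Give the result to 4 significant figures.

Element admittances at DC:
  Y(R1) = 0.8065 S between n1,n2
  Y(R2) = 0.01912 S between n1,n0
  Y(R3) = 0.5155 S between n2,n0
  Y(R4) = 0.1236 S between n0,n1
  Y(R5) = 0.003300 S between n2,n0
  Y(R6) = 0.0008264 S between n0,n2
  Ip: injects 0.117 A into n0 (from n1)
Assemble and solve the 2×2 MNA system:
  V(n1)=-0.2551  V(n2)=-0.1551

R_eq = 2.180 Ω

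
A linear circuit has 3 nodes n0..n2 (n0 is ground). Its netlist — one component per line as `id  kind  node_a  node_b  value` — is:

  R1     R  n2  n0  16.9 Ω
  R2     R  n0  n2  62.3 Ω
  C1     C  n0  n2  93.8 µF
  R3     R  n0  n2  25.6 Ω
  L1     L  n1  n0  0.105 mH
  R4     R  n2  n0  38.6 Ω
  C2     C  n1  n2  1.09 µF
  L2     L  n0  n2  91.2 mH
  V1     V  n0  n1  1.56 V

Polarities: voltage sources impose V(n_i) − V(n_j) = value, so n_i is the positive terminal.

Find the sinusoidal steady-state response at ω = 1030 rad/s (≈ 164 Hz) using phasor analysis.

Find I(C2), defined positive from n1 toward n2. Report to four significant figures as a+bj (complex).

-1.012e-05-0.001745j A

Element admittances at ω=1030 rad/s:
  Y(R1) = 0.05917+0.000j S between n2,n0
  Y(R2) = 0.01605+0.000j S between n0,n2
  Y(C1) = 0.000+0.09661j S between n0,n2
  Y(R3) = 0.03906+0.000j S between n0,n2
  Y(L1) = 0.000-9.246j S between n1,n0
  Y(R4) = 0.02591+0.000j S between n2,n0
  Y(C2) = 0.000+0.001123j S between n1,n2
  Y(L2) = 0.000-0.01065j S between n0,n2
  V1: constraint V(n0)−V(n1) = 1.56
Assemble and solve the 3×3 MNA system:
  V(n1)=-1.560+0.000j  V(n2)=-0.005600-0.009014j
  i(V1)=-1.012e-05+14.42j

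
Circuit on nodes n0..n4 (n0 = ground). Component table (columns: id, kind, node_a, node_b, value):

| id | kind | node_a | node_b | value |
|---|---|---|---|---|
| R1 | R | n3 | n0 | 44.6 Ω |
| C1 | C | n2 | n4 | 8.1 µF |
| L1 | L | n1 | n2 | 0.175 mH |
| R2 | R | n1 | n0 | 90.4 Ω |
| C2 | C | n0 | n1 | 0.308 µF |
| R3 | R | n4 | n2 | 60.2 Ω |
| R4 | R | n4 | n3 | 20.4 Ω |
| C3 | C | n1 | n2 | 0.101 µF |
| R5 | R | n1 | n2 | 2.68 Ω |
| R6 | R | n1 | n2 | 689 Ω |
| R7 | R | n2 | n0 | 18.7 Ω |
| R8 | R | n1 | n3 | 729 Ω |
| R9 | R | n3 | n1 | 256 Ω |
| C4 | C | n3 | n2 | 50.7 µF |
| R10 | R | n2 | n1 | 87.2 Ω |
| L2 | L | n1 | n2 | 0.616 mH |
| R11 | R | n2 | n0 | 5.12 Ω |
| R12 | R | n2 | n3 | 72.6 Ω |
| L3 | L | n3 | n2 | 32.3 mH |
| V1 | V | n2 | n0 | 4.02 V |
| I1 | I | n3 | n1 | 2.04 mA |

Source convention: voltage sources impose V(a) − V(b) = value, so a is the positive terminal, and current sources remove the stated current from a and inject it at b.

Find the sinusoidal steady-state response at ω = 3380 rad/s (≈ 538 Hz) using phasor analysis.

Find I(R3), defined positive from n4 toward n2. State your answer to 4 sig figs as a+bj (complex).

0.0003861+0.005694j A

Apply KCL at each of the 4 non-ground nodes and solve the resulting linear system.
Node n1: branches {L1, R2, C2, C3, R5, R6, R8, R9, R10, L2, I1} → V_1 = 4.017-0.01942j
Node n2: branches {C1, L1, R3, C3, R5, R6, R7, C4, R10, L2, R11, R12, L3, V1} → V_2 = 4.020+0.000j
Node n3: branches {R1, R4, R8, R9, C4, R12, L3, I1} → V_3 = 3.860+0.4719j
Node n4: branches {C1, R3, R4} → V_4 = 4.043+0.3428j
Source currents: i(V1)=-1.131-0.01455j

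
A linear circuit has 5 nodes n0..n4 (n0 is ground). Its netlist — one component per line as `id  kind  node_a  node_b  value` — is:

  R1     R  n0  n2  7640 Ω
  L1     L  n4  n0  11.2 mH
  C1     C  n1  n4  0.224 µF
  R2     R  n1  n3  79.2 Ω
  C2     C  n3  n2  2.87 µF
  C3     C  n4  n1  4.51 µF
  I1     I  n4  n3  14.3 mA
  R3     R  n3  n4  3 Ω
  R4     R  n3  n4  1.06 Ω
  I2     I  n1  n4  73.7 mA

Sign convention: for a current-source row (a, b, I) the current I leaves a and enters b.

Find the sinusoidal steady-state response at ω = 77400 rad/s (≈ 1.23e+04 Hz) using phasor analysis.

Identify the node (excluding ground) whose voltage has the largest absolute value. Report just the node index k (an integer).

Element admittances at ω=77400 rad/s:
  Y(R1) = 0.0001309+0.000j S between n0,n2
  Y(L1) = 0.000-0.001154j S between n4,n0
  Y(C1) = 0.000+0.01734j S between n1,n4
  Y(R2) = 0.01263+0.000j S between n1,n3
  Y(C2) = 0.000+0.2221j S between n3,n2
  Y(C3) = 0.000+0.3491j S between n4,n1
  I1: injects 0.0143 A into n3 (from n4)
  Y(R3) = 0.3333+0.000j S between n3,n4
  Y(R4) = 0.9434+0.000j S between n3,n4
  I2: injects 0.0737 A into n4 (from n1)
Assemble and solve the 4×4 MNA system:
  V(n1)=-0.006762+0.1993j  V(n2)=0.01110+0.0007103j  V(n3)=0.01110+0.0007038j  V(n4)=8.060e-05-0.001260j

1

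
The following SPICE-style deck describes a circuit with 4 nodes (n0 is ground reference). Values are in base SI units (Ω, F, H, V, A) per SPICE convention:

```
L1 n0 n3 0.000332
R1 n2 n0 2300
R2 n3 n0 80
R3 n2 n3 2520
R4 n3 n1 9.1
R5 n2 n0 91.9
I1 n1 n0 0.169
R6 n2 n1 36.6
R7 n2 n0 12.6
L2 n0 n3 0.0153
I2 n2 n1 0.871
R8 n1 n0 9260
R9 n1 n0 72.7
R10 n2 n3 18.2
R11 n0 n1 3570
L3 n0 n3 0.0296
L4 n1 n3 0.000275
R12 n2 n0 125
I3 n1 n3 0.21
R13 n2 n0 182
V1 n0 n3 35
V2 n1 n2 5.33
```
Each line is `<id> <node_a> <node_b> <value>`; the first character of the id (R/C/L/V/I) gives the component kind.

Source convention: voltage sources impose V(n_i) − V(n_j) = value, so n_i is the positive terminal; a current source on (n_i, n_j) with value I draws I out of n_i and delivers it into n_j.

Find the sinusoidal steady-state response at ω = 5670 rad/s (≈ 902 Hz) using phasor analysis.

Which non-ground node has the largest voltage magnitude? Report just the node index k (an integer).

Element admittances at ω=5670 rad/s:
  Y(L1) = 0.000-0.5312j S between n0,n3
  Y(R1) = 0.0004348+0.000j S between n2,n0
  Y(R2) = 0.01250+0.000j S between n3,n0
  Y(R3) = 0.0003968+0.000j S between n2,n3
  Y(R4) = 0.1099+0.000j S between n3,n1
  Y(R5) = 0.01088+0.000j S between n2,n0
  I1: injects 0.169 A into n0 (from n1)
  Y(R6) = 0.02732+0.000j S between n2,n1
  Y(R7) = 0.07937+0.000j S between n2,n0
  Y(L2) = 0.000-0.01153j S between n0,n3
  I2: injects 0.871 A into n1 (from n2)
  Y(R8) = 0.0001080+0.000j S between n1,n0
  Y(R9) = 0.01376+0.000j S between n1,n0
  Y(R10) = 0.05495+0.000j S between n2,n3
  Y(R11) = 0.0002801+0.000j S between n0,n1
  Y(L3) = 0.000-0.005958j S between n0,n3
  Y(L4) = 0.000-0.6413j S between n1,n3
  Y(R12) = 0.008000+0.000j S between n2,n0
  I3: injects 0.21 A into n3 (from n1)
  Y(R13) = 0.005495+0.000j S between n2,n0
  V1: constraint V(n0)−V(n3) = 35
  V2: constraint V(n1)−V(n2) = 5.33
Assemble and solve the 5×5 MNA system:
  V(n1)=-32.34+6.016j  V(n2)=-37.67+6.016j  V(n3)=-35.00+0.000j
  i(V1)=-4.650+19.92j  i(V2)=-3.347+0.9596j

2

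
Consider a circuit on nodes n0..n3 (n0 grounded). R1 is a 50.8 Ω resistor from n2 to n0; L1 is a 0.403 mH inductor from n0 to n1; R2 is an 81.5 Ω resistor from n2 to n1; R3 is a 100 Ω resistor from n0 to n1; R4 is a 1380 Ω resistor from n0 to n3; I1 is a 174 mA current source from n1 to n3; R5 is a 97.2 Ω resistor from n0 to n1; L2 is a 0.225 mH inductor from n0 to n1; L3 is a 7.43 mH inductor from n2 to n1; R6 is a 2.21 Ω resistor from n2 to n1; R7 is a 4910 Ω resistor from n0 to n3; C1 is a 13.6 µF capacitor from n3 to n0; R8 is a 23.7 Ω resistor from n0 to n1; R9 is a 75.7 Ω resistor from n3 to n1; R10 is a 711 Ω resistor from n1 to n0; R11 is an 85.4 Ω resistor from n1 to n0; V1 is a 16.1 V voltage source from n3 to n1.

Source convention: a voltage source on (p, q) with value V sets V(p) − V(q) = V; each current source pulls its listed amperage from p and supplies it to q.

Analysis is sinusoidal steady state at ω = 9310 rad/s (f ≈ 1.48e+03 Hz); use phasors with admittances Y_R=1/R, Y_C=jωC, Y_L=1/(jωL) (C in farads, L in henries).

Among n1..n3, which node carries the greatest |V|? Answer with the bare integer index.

MNA unknowns: 3 node voltages V₁..V_3 plus 1 source current (V1)
R1: Y=0.01969+0.000j on G[2,0]
L1: Y=0.000-0.2665j on G[0,1]
R2: Y=0.01227+0.000j on G[2,1]
R3: Y=0.01000+0.000j on G[0,1]
R4: Y=0.0007246+0.000j on G[0,3]
I1: z[1]−=0.174, z[3]+=0.174
R5: Y=0.01029+0.000j on G[0,1]
L2: Y=0.000-0.4774j on G[0,1]
L3: Y=0.000-0.01446j on G[2,1]
R6: Y=0.4525+0.000j on G[2,1]
R7: Y=0.0002037+0.000j on G[0,3]
C1: Y=0.000+0.1266j on G[3,0]
R8: Y=0.04219+0.000j on G[0,1]
R9: Y=0.01321+0.000j on G[3,1]
R10: Y=0.001406+0.000j on G[1,0]
R11: Y=0.01171+0.000j on G[1,0]
V1: row V3−V1=16.1, i_V1 at 3,1
solve → V1=3.222-0.5221j, V2=3.090-0.5048j, V3=19.32-0.5221j
aux → i_V1=-0.1227-2.446j

3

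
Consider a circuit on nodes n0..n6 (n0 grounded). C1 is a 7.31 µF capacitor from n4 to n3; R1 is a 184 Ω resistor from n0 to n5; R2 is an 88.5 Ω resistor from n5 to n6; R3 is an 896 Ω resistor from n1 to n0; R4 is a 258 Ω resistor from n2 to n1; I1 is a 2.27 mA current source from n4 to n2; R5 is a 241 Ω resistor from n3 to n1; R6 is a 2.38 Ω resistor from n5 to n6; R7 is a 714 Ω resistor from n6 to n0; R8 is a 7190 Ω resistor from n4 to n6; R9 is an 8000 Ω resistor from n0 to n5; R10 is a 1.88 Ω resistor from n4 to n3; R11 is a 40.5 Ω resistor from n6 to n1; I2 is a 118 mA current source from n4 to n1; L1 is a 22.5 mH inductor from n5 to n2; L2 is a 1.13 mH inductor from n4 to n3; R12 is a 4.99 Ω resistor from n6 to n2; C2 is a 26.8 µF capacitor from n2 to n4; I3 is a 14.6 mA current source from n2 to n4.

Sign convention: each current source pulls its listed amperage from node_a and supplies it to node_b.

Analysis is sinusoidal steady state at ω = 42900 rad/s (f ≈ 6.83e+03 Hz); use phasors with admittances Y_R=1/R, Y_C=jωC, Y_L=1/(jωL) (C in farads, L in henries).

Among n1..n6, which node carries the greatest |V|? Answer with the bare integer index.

Element admittances at ω=42900 rad/s:
  Y(C1) = 0.000+0.3136j S between n4,n3
  Y(R1) = 0.005435+0.000j S between n0,n5
  Y(R2) = 0.01130+0.000j S between n5,n6
  Y(R3) = 0.001116+0.000j S between n1,n0
  Y(R4) = 0.003876+0.000j S between n2,n1
  I1: injects 0.00227 A into n2 (from n4)
  Y(R5) = 0.004149+0.000j S between n3,n1
  Y(R6) = 0.4202+0.000j S between n5,n6
  Y(R7) = 0.001401+0.000j S between n6,n0
  Y(R8) = 0.0001391+0.000j S between n4,n6
  Y(R9) = 0.0001250+0.000j S between n0,n5
  Y(R10) = 0.5319+0.000j S between n4,n3
  Y(R11) = 0.02469+0.000j S between n6,n1
  I2: injects 0.118 A into n1 (from n4)
  Y(L1) = 0.000-0.001036j S between n5,n2
  Y(L2) = 0.000-0.02063j S between n4,n3
  Y(R12) = 0.2004+0.000j S between n6,n2
  Y(C2) = 0.000+1.150j S between n2,n4
  I3: injects 0.0146 A into n4 (from n2)
Assemble and solve the 6×6 MNA system:
  V(n1)=2.929+0.005537j  V(n2)=-0.9096-0.005002j  V(n3)=-0.8872+0.06018j  V(n4)=-0.9099+0.07308j  V(n5)=-0.4684-0.0006729j  V(n6)=-0.4744-0.001741j

1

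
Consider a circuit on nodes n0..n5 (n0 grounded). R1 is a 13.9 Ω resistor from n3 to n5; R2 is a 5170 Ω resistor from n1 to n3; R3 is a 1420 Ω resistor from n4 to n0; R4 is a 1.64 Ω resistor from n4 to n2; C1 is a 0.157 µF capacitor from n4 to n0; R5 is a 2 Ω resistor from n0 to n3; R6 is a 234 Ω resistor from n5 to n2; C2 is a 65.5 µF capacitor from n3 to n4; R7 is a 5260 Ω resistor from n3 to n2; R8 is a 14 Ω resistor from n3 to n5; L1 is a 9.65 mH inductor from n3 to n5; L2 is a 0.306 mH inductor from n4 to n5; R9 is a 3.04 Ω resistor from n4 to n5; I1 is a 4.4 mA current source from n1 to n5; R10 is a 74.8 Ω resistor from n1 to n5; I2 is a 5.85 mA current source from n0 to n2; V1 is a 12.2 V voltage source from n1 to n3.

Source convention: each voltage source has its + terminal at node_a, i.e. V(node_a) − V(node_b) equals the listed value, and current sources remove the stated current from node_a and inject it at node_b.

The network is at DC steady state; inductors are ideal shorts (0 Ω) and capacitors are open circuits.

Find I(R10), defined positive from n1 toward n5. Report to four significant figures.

0.1631 A

Element admittances at DC:
  Y(R1) = 0.07194 S between n3,n5
  Y(R2) = 0.0001934 S between n1,n3
  Y(R3) = 0.0007042 S between n4,n0
  Y(R4) = 0.6098 S between n4,n2
  Y(C1) = 0.000 S between n4,n0
  Y(R5) = 0.5000 S between n0,n3
  Y(R6) = 0.004274 S between n5,n2
  Y(C2) = 0.000 S between n3,n4
  Y(R7) = 0.0001901 S between n3,n2
  Y(R8) = 0.07143 S between n3,n5
  L1: short n3↔n5 (DC inductor)
  L2: short n4↔n5 (DC inductor)
  Y(R9) = 0.3289 S between n4,n5
  I1: injects 0.0044 A into n5 (from n1)
  Y(R10) = 0.01337 S between n1,n5
  I2: injects 0.00585 A into n2 (from n0)
  V1: constraint V(n1)−V(n3) = 12.2
Assemble and solve the 8×8 MNA system:
  V(n1)=12.21  V(n2)=0.02121  V(n3)=0.01168  V(n4)=0.01168  V(n5)=0.01168
  i(L1)=-0.1733  i(L2)=0.005799  i(V1)=-0.1699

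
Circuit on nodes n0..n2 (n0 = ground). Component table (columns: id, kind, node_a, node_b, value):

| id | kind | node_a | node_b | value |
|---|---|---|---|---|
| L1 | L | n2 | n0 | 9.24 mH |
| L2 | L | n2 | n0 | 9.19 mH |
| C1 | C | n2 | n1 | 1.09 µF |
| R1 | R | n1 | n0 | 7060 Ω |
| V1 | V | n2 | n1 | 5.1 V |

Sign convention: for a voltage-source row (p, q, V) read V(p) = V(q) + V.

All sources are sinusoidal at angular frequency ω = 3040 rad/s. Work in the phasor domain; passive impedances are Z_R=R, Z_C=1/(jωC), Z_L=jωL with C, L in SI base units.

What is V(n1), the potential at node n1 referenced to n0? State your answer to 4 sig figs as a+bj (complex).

-5.100+0.01012j V

Apply KCL at each of the 2 non-ground nodes and solve the resulting linear system.
Node n1: branches {C1, R1, V1} → V_1 = -5.100+0.01012j
Node n2: branches {L1, L2, C1, V1} → V_2 = 2.007e-05+0.01012j
Source currents: i(V1)=-0.0007224-0.01690j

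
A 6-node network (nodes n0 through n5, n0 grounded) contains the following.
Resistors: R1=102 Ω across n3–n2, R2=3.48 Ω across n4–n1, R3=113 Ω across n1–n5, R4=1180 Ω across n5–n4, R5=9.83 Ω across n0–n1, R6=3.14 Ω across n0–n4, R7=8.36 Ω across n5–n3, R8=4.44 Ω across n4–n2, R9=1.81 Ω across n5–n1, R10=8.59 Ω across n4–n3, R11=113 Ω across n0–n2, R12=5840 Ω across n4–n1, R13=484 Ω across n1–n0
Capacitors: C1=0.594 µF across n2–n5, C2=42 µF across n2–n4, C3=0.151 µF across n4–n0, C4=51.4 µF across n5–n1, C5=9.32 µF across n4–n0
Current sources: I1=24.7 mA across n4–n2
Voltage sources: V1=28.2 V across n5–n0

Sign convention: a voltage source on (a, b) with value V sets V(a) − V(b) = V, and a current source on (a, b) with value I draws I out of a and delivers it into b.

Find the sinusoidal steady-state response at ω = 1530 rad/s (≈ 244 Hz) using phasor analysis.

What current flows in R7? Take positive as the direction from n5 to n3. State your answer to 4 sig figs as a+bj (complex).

Element admittances at ω=1530 rad/s:
  Y(R1) = 0.009804+0.000j S between n3,n2
  Y(R2) = 0.2874+0.000j S between n4,n1
  Y(R3) = 0.008850+0.000j S between n1,n5
  Y(C1) = 0.000+0.0009088j S between n2,n5
  Y(R4) = 0.0008475+0.000j S between n5,n4
  Y(R5) = 0.1017+0.000j S between n0,n1
  Y(C2) = 0.000+0.06426j S between n2,n4
  Y(R6) = 0.3185+0.000j S between n0,n4
  Y(C3) = 0.000+0.0002310j S between n4,n0
  Y(C4) = 0.000+0.07864j S between n5,n1
  Y(R7) = 0.1196+0.000j S between n5,n3
  Y(R8) = 0.2252+0.000j S between n4,n2
  Y(R9) = 0.5525+0.000j S between n5,n1
  Y(R10) = 0.1164+0.000j S between n4,n3
  Y(R11) = 0.008850+0.000j S between n0,n2
  I1: injects 0.0247 A into n2 (from n4)
  Y(R12) = 0.0001712+0.000j S between n4,n1
  Y(R13) = 0.002066+0.000j S between n1,n0
  Y(C5) = 0.000+0.01426j S between n4,n0
  V1: constraint V(n5)−V(n0) = 28.2
Assemble and solve the 6×6 MNA system:
  V(n1)=20.02+0.6996j  V(n2)=11.14+0.1285j  V(n3)=19.42+0.04374j  V(n4)=11.10+0.08155j  V(n5)=28.20+0.000j
  i(V1)=-5.710-0.2605j

1.050-0.005233j A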